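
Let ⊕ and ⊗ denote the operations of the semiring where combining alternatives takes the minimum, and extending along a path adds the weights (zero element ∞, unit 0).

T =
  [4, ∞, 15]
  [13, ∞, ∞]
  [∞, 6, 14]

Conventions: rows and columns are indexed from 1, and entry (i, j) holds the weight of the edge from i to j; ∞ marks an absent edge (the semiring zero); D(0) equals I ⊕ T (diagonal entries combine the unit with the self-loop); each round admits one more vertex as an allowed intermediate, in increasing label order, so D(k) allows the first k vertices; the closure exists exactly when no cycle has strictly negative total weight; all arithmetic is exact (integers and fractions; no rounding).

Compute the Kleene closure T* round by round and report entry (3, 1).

D(0):
  [0, ∞, 15]
  [13, 0, ∞]
  [∞, 6, 0]
D(1):
  [0, ∞, 15]
  [13, 0, 28]
  [∞, 6, 0]
D(2):
  [0, ∞, 15]
  [13, 0, 28]
  [19, 6, 0]
D(3):
  [0, 21, 15]
  [13, 0, 28]
  [19, 6, 0]
Answer: T*[3][1] = 19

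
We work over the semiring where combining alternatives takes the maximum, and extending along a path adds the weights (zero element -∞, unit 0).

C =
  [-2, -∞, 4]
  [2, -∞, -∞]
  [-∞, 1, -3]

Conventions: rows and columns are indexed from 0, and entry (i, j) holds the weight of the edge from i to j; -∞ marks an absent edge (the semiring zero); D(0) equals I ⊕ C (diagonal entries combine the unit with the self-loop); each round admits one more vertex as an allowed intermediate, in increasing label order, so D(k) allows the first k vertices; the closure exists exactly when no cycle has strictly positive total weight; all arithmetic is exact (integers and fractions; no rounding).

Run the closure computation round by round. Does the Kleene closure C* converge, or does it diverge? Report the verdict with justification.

D(0):
  [0, -∞, 4]
  [2, 0, -∞]
  [-∞, 1, 0]
D(1):
  [0, -∞, 4]
  [2, 0, 6]
  [-∞, 1, 0]
Detection: at round 2, diagonal entry (2, 2) turns strictly positive.
Key observation: the cycle 2->1->0->2 has total weight 1 + 2 + 4, which is strictly positive.
Answer: DIVERGES — positive cycle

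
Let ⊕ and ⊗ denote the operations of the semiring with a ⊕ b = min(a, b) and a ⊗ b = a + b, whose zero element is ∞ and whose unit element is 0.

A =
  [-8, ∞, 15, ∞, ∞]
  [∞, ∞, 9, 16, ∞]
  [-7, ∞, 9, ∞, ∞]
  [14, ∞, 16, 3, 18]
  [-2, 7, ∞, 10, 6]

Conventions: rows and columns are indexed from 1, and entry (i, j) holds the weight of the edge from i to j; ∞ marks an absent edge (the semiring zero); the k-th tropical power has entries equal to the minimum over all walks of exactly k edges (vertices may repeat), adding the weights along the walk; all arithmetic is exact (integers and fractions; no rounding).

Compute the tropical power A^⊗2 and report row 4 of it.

A^⊗2:
  [-16, ∞, 7, ∞, ∞]
  [2, ∞, 18, 19, 34]
  [-15, ∞, 8, ∞, ∞]
  [6, 25, 19, 6, 21]
  [-10, 13, 13, 13, 12]
Answer: row 4 of A^⊗2 = [6, 25, 19, 6, 21]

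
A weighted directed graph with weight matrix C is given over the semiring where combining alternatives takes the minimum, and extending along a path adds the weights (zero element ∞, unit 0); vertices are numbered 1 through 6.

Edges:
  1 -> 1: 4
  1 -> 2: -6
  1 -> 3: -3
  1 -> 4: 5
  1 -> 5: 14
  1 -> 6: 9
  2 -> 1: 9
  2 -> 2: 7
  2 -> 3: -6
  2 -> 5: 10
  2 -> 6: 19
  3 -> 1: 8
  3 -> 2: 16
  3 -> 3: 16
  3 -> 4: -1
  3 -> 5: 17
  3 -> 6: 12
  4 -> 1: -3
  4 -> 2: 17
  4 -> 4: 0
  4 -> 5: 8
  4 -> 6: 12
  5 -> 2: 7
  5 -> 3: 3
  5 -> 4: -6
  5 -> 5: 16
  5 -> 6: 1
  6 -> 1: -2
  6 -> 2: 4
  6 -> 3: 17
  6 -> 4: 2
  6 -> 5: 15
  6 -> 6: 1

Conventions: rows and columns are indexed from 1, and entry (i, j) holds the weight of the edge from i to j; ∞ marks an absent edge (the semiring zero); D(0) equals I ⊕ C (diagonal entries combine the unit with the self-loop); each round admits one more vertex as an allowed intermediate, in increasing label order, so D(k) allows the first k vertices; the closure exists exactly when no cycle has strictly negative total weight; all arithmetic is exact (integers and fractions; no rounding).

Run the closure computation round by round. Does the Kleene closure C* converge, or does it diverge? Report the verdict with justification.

D(0):
  [0, -6, -3, 5, 14, 9]
  [9, 0, -6, ∞, 10, 19]
  [8, 16, 0, -1, 17, 12]
  [-3, 17, ∞, 0, 8, 12]
  [∞, 7, 3, -6, 0, 1]
  [-2, 4, 17, 2, 15, 0]
D(1):
  [0, -6, -3, 5, 14, 9]
  [9, 0, -6, 14, 10, 18]
  [8, 2, 0, -1, 17, 12]
  [-3, -9, -6, 0, 8, 6]
  [∞, 7, 3, -6, 0, 1]
  [-2, -8, -5, 2, 12, 0]
Detection: at round 2, diagonal entry (3, 3) turns strictly negative.
Key observation: the cycle 3->1->2->3 has total weight 8 + (-6) + (-6), which is strictly negative.
Answer: DIVERGES — negative cycle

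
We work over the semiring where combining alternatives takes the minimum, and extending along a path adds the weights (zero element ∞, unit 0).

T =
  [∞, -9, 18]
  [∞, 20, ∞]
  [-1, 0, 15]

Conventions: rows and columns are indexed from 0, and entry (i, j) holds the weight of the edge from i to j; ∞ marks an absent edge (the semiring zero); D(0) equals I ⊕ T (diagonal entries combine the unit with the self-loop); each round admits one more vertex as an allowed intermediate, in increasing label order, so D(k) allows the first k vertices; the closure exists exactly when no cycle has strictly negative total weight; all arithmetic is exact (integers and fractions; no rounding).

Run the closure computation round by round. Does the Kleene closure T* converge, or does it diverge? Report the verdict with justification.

D(0):
  [0, -9, 18]
  [∞, 0, ∞]
  [-1, 0, 0]
D(1):
  [0, -9, 18]
  [∞, 0, ∞]
  [-1, -10, 0]
D(2):
  [0, -9, 18]
  [∞, 0, ∞]
  [-1, -10, 0]
D(3):
  [0, -9, 18]
  [∞, 0, ∞]
  [-1, -10, 0]
Key observation: every diagonal entry stays at the unit through all rounds, so no improving cycle exists.
Answer: CONVERGES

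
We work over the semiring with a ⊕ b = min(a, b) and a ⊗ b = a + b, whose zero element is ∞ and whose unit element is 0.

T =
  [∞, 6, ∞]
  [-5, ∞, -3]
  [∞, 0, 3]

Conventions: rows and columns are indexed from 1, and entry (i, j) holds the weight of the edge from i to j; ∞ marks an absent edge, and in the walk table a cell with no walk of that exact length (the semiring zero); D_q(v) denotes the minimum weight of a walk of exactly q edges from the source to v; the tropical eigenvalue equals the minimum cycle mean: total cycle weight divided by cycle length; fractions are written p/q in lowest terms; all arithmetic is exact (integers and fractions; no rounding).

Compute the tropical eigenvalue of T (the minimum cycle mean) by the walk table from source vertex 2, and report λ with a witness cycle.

q=0: [∞, 0, ∞]
q=1: [-5, ∞, -3]
q=2: [∞, -3, 0]
q=3: [-8, 0, -6]
Optimal cycle mean attained by: cycle 2->3->2, total (-3) + 0, length 2.
Answer: λ = -3/2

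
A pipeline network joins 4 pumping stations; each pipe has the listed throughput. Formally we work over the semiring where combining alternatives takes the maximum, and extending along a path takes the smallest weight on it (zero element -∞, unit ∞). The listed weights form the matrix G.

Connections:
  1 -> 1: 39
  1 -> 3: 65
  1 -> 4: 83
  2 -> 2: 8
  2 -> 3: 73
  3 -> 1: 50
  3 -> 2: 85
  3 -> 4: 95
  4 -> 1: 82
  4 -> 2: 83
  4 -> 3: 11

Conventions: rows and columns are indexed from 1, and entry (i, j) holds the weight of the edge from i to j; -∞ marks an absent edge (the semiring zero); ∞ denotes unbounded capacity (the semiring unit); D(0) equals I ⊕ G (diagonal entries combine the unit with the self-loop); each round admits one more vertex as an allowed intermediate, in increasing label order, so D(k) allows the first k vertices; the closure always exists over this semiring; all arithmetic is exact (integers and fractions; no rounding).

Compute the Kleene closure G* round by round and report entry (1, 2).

D(0):
  [∞, -∞, 65, 83]
  [-∞, ∞, 73, -∞]
  [50, 85, ∞, 95]
  [82, 83, 11, ∞]
D(1):
  [∞, -∞, 65, 83]
  [-∞, ∞, 73, -∞]
  [50, 85, ∞, 95]
  [82, 83, 65, ∞]
D(2):
  [∞, -∞, 65, 83]
  [-∞, ∞, 73, -∞]
  [50, 85, ∞, 95]
  [82, 83, 73, ∞]
D(3):
  [∞, 65, 65, 83]
  [50, ∞, 73, 73]
  [50, 85, ∞, 95]
  [82, 83, 73, ∞]
D(4):
  [∞, 83, 73, 83]
  [73, ∞, 73, 73]
  [82, 85, ∞, 95]
  [82, 83, 73, ∞]
Answer: G*[1][2] = 83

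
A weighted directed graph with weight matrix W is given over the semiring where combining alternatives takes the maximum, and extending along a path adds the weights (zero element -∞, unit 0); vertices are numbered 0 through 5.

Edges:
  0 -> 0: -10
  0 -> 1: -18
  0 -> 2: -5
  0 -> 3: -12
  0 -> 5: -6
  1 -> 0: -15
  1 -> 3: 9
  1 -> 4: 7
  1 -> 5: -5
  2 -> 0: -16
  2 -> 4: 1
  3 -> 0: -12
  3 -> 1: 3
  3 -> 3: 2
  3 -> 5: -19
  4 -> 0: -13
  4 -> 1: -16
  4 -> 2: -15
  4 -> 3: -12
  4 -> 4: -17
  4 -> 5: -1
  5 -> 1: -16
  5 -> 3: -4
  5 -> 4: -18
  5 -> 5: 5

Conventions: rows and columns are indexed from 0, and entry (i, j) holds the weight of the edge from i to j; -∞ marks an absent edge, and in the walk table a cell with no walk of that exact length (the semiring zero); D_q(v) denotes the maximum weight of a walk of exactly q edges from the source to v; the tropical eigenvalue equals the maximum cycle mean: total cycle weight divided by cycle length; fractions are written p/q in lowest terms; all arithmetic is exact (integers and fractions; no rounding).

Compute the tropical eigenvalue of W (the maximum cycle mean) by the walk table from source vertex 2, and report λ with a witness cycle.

q=0: [-∞, -∞, 0, -∞, -∞, -∞]
q=1: [-16, -∞, -∞, -∞, 1, -∞]
q=2: [-12, -15, -14, -11, -16, 0]
q=3: [-22, -8, -17, -4, -8, 5]
q=4: [-16, -1, -23, 1, -1, 10]
q=5: [-11, 4, -16, 8, 6, 15]
q=6: [-4, 11, -9, 13, 11, 20]
Optimal cycle mean attained by: cycle 1->3->1, total 9 + 3, length 2.
Answer: λ = 6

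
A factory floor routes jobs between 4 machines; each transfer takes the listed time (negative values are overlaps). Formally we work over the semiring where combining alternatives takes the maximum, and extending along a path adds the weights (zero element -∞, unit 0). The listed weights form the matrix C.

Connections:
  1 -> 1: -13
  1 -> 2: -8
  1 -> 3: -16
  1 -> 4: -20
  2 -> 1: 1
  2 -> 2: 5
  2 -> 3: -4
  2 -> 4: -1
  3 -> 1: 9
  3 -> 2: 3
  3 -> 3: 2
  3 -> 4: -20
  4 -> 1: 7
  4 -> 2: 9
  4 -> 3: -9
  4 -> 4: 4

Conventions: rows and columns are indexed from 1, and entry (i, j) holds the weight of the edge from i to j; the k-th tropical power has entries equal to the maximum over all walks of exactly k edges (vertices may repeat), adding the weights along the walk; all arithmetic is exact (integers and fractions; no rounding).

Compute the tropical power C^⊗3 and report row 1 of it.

C^⊗2:
  [-7, -3, -12, -9]
  [6, 10, 1, 4]
  [11, 8, 4, 2]
  [11, 14, 5, 8]
C^⊗3:
  [-2, 2, -7, -4]
  [11, 15, 6, 9]
  [13, 13, 6, 7]
  [15, 19, 10, 13]
Answer: row 1 of C^⊗3 = [-2, 2, -7, -4]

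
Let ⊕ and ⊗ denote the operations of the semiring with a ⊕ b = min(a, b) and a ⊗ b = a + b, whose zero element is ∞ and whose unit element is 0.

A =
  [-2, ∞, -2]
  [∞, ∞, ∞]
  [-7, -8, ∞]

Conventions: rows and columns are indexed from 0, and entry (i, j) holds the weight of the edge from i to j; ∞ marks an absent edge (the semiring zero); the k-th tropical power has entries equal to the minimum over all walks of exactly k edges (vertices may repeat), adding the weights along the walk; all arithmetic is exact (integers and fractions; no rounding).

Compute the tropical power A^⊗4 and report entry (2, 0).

A^⊗2:
  [-9, -10, -4]
  [∞, ∞, ∞]
  [-9, ∞, -9]
A^⊗3:
  [-11, -12, -11]
  [∞, ∞, ∞]
  [-16, -17, -11]
A^⊗4:
  [-18, -19, -13]
  [∞, ∞, ∞]
  [-18, -19, -18]
Key observation: the optimum is the walk 2->0->0->2->0, with weight (-7) + (-2) + (-2) + (-7) = -18.
Optimal value attained by: walk 2->0->0->2->0.
Answer: (A^⊗4)[2][0] = -18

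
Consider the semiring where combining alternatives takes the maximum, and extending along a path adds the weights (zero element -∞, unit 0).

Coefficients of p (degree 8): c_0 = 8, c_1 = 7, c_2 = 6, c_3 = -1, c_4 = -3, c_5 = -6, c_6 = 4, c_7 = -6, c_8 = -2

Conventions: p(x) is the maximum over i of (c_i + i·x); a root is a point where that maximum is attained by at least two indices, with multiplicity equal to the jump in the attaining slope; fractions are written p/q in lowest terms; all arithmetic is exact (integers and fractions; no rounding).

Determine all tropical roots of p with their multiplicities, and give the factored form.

hull edge (i=0, c=8) to (i=6, c=4): slope -2/3, span 6
hull edge (i=6, c=4) to (i=8, c=-2): slope -3, span 2
Factored form: p(x) = -2 ⊗ (x ⊕ 2/3) ⊗ (x ⊕ 2/3) ⊗ (x ⊕ 2/3) ⊗ (x ⊕ 2/3) ⊗ (x ⊕ 2/3) ⊗ (x ⊕ 2/3) ⊗ (x ⊕ 3) ⊗ (x ⊕ 3)
Answer: roots = 2/3 (mult 6), 3 (mult 2)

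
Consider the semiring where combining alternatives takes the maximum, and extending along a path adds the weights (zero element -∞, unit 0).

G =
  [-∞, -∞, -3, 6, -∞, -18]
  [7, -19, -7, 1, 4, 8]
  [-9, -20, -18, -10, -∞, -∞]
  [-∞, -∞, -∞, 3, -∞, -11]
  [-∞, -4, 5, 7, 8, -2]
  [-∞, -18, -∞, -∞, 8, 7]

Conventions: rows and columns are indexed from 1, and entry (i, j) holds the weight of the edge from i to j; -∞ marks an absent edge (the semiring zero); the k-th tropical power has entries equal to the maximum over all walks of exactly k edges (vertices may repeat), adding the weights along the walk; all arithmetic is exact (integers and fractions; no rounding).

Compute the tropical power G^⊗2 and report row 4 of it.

G^⊗2:
  [-12, -23, -21, 9, -10, -5]
  [-12, 0, 9, 13, 16, 15]
  [-13, -38, -12, -3, -16, -12]
  [-∞, -29, -∞, 6, -3, -4]
  [3, 4, 13, 15, 16, 6]
  [-11, 4, 13, 15, 16, 14]
Answer: row 4 of G^⊗2 = [-∞, -29, -∞, 6, -3, -4]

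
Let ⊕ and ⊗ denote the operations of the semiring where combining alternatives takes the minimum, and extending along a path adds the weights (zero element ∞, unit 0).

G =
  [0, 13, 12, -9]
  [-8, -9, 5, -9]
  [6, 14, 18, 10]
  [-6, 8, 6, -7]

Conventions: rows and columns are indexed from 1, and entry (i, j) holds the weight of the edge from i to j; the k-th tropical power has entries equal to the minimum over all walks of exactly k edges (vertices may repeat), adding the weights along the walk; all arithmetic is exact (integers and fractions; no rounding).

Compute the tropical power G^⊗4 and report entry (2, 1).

G^⊗2:
  [-15, -1, -3, -16]
  [-17, -18, -4, -18]
  [4, 5, 16, -3]
  [-13, -1, -1, -15]
G^⊗3:
  [-22, -10, -10, -24]
  [-26, -27, -13, -27]
  [-9, -4, 3, -10]
  [-21, -10, -9, -22]
G^⊗4:
  [-30, -19, -18, -31]
  [-35, -36, -22, -36]
  [-16, -13, -4, -18]
  [-28, -19, -16, -30]
Key observation: the optimum is the walk 2->2->2->2->1, with weight (-9) + (-9) + (-9) + (-8) = -35.
Optimal value attained by: walk 2->2->2->2->1.
Answer: (G^⊗4)[2][1] = -35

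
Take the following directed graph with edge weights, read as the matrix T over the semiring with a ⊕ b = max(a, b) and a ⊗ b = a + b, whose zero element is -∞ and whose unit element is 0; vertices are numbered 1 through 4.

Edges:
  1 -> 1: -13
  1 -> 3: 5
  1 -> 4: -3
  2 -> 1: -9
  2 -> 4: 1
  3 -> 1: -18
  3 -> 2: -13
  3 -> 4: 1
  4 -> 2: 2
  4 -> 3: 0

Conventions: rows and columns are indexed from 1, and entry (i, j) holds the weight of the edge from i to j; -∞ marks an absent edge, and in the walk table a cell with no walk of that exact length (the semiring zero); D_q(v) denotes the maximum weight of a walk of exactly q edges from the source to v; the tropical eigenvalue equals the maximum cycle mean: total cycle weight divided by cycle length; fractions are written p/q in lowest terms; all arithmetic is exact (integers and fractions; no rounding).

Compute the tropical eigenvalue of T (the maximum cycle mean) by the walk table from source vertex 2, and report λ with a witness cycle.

q=0: [-∞, 0, -∞, -∞]
q=1: [-9, -∞, -∞, 1]
q=2: [-22, 3, 1, -12]
q=3: [-6, -10, -12, 4]
q=4: [-19, 6, 4, -9]
Optimal cycle mean attained by: cycle 2->4->2, total 1 + 2, length 2.
Answer: λ = 3/2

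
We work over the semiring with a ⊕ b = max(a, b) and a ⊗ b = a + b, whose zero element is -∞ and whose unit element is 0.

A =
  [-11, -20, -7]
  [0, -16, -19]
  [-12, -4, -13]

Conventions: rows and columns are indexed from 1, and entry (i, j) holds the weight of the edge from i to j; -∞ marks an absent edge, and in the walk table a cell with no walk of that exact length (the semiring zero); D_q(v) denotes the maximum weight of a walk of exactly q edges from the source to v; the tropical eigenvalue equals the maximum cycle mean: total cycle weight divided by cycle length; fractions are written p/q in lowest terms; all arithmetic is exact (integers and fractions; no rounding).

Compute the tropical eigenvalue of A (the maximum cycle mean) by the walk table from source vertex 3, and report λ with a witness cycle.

q=0: [-∞, -∞, 0]
q=1: [-12, -4, -13]
q=2: [-4, -17, -19]
q=3: [-15, -23, -11]
Optimal cycle mean attained by: cycle 1->3->2->1, total (-7) + (-4) + 0, length 3.
Answer: λ = -11/3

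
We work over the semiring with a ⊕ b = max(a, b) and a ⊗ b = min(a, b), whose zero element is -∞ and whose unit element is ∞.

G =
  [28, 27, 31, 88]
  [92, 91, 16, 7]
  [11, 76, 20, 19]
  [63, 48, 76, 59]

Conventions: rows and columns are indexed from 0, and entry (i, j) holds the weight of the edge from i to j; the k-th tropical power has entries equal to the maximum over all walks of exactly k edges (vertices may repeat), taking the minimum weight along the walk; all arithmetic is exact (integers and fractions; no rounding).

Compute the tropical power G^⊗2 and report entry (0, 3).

G^⊗2:
  [63, 48, 76, 59]
  [91, 91, 31, 88]
  [76, 76, 20, 19]
  [59, 76, 59, 63]
Key observation: the optimum is the walk 0->3->3, with weight 88 min 59 = 59.
Optimal value attained by: walk 0->3->3.
Answer: (G^⊗2)[0][3] = 59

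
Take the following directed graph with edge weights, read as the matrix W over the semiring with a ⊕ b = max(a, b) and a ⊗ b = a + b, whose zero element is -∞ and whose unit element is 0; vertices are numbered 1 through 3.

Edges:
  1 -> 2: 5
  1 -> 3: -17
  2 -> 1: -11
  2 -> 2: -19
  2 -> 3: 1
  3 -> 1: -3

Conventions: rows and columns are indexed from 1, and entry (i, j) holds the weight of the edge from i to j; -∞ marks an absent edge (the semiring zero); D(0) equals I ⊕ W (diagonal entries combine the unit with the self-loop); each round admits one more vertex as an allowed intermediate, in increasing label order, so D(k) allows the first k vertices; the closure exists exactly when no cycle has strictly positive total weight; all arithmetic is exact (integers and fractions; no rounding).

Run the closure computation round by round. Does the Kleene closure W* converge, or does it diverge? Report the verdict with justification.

D(0):
  [0, 5, -17]
  [-11, 0, 1]
  [-3, -∞, 0]
D(1):
  [0, 5, -17]
  [-11, 0, 1]
  [-3, 2, 0]
Detection: at round 2, diagonal entry (3, 3) turns strictly positive.
Key observation: the cycle 3->1->2->3 has total weight (-3) + 5 + 1, which is strictly positive.
Answer: DIVERGES — positive cycle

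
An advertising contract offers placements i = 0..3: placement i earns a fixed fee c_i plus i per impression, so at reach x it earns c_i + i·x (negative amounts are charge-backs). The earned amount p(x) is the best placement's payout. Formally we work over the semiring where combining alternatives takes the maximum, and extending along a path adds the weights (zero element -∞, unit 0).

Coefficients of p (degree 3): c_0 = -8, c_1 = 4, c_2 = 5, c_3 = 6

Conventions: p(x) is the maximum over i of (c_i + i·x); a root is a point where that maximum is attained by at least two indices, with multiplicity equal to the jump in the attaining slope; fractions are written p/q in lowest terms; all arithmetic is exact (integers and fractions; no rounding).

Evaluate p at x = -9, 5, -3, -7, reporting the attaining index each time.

p(-9) = max(-8+0·(-9)=-8, 4+1·(-9)=-5, 5+2·(-9)=-13, 6+3·(-9)=-21) = -5 (attained by i=1)
p(5) = max(-8+0·5=-8, 4+1·5=9, 5+2·5=15, 6+3·5=21) = 21 (attained by i=3)
p(-3) = max(-8+0·(-3)=-8, 4+1·(-3)=1, 5+2·(-3)=-1, 6+3·(-3)=-3) = 1 (attained by i=1)
p(-7) = max(-8+0·(-7)=-8, 4+1·(-7)=-3, 5+2·(-7)=-9, 6+3·(-7)=-15) = -3 (attained by i=1)
Answer: p(-9) = -5; p(5) = 21; p(-3) = 1; p(-7) = -3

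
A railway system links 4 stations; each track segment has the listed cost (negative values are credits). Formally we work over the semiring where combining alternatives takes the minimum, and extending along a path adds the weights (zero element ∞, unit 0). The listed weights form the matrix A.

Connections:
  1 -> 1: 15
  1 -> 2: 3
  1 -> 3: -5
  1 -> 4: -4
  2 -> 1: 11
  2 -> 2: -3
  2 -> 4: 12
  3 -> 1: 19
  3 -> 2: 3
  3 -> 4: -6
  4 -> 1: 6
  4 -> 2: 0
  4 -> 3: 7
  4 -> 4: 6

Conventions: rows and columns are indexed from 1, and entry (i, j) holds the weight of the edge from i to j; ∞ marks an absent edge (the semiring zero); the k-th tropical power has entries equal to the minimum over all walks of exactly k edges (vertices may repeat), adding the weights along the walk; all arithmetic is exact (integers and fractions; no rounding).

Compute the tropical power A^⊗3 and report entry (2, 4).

A^⊗2:
  [2, -4, 3, -11]
  [8, -6, 6, 7]
  [0, -6, 1, 0]
  [11, -3, 1, 1]
A^⊗3:
  [-5, -11, -4, -5]
  [5, -9, 3, 0]
  [5, -9, -5, -5]
  [7, -6, 6, -5]
Key observation: the optimum is the walk 2->1->3->4, with weight 11 + (-5) + (-6) = 0.
Optimal value attained by: walk 2->1->3->4.
Answer: (A^⊗3)[2][4] = 0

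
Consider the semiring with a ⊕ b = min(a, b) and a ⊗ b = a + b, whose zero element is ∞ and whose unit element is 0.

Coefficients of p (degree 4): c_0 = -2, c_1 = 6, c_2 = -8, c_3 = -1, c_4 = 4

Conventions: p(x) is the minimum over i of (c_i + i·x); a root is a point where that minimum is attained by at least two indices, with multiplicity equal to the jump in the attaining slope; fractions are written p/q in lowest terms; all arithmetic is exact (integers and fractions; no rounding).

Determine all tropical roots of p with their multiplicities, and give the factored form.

hull edge (i=0, c=-2) to (i=2, c=-8): slope -3, span 2
hull edge (i=2, c=-8) to (i=4, c=4): slope 6, span 2
Factored form: p(x) = 4 ⊗ (x ⊕ (-6)) ⊗ (x ⊕ (-6)) ⊗ (x ⊕ 3) ⊗ (x ⊕ 3)
Answer: roots = -6 (mult 2), 3 (mult 2)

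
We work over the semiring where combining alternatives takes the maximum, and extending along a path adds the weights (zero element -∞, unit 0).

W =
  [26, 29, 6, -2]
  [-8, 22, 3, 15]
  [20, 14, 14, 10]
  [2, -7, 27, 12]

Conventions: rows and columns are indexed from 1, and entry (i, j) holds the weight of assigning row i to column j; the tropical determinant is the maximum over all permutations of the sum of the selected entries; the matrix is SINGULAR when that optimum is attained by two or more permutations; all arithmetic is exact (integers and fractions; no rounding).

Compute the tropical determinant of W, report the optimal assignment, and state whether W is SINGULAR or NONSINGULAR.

σ = (1, 2, 3, 4): 26 + 22 + 14 + 12 = 74
σ = (1, 2, 4, 3): 26 + 22 + 10 + 27 = 85
σ = (1, 3, 2, 4): 26 + 3 + 14 + 12 = 55
σ = (1, 3, 4, 2): 26 + 3 + 10 + (-7) = 32
σ = (1, 4, 2, 3): 26 + 15 + 14 + 27 = 82
σ = (1, 4, 3, 2): 26 + 15 + 14 + (-7) = 48
σ = (2, 1, 3, 4): 29 + (-8) + 14 + 12 = 47
σ = (2, 1, 4, 3): 29 + (-8) + 10 + 27 = 58
σ = (2, 3, 1, 4): 29 + 3 + 20 + 12 = 64
σ = (2, 3, 4, 1): 29 + 3 + 10 + 2 = 44
σ = (2, 4, 1, 3): 29 + 15 + 20 + 27 = 91
σ = (2, 4, 3, 1): 29 + 15 + 14 + 2 = 60
σ = (3, 1, 2, 4): 6 + (-8) + 14 + 12 = 24
σ = (3, 1, 4, 2): 6 + (-8) + 10 + (-7) = 1
σ = (3, 2, 1, 4): 6 + 22 + 20 + 12 = 60
σ = (3, 2, 4, 1): 6 + 22 + 10 + 2 = 40
σ = (3, 4, 1, 2): 6 + 15 + 20 + (-7) = 34
σ = (3, 4, 2, 1): 6 + 15 + 14 + 2 = 37
σ = (4, 1, 2, 3): (-2) + (-8) + 14 + 27 = 31
σ = (4, 1, 3, 2): (-2) + (-8) + 14 + (-7) = -3
σ = (4, 2, 1, 3): (-2) + 22 + 20 + 27 = 67
σ = (4, 2, 3, 1): (-2) + 22 + 14 + 2 = 36
σ = (4, 3, 1, 2): (-2) + 3 + 20 + (-7) = 14
σ = (4, 3, 2, 1): (-2) + 3 + 14 + 2 = 17
Optimal value attained by: σ = (2, 4, 1, 3).
Answer: det⊕(W) = 91; verdict: NONSINGULAR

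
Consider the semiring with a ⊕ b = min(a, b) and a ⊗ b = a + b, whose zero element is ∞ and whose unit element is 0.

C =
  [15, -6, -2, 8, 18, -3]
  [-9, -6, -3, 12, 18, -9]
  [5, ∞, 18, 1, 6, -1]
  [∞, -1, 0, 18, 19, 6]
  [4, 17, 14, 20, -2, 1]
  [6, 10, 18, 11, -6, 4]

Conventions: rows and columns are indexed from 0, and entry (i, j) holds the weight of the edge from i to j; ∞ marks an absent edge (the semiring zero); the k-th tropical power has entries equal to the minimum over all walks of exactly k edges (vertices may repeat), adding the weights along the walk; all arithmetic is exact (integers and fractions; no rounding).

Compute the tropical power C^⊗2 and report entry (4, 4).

C^⊗2:
  [-15, -12, -9, -1, -9, -15]
  [-15, -15, -11, -2, -15, -15]
  [5, -1, 1, 10, -7, 2]
  [-10, -7, -4, 1, 0, -10]
  [2, -2, 2, 12, -5, -1]
  [-2, 0, 4, 14, -8, -5]
Key observation: the optimum is the walk 4->5->4, with weight 1 + (-6) = -5.
Optimal value attained by: walk 4->5->4.
Answer: (C^⊗2)[4][4] = -5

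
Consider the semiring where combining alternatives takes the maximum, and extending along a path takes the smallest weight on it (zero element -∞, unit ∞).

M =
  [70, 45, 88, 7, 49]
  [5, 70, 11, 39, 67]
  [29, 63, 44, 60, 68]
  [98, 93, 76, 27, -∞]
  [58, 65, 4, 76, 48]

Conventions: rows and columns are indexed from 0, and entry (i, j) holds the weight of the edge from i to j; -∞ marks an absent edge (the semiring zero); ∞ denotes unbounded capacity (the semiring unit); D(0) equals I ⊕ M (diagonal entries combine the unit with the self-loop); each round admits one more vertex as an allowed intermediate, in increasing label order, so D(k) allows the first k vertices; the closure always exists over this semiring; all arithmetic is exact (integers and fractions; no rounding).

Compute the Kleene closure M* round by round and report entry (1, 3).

D(0):
  [∞, 45, 88, 7, 49]
  [5, ∞, 11, 39, 67]
  [29, 63, ∞, 60, 68]
  [98, 93, 76, ∞, -∞]
  [58, 65, 4, 76, ∞]
D(1):
  [∞, 45, 88, 7, 49]
  [5, ∞, 11, 39, 67]
  [29, 63, ∞, 60, 68]
  [98, 93, 88, ∞, 49]
  [58, 65, 58, 76, ∞]
D(2):
  [∞, 45, 88, 39, 49]
  [5, ∞, 11, 39, 67]
  [29, 63, ∞, 60, 68]
  [98, 93, 88, ∞, 67]
  [58, 65, 58, 76, ∞]
D(3):
  [∞, 63, 88, 60, 68]
  [11, ∞, 11, 39, 67]
  [29, 63, ∞, 60, 68]
  [98, 93, 88, ∞, 68]
  [58, 65, 58, 76, ∞]
D(4):
  [∞, 63, 88, 60, 68]
  [39, ∞, 39, 39, 67]
  [60, 63, ∞, 60, 68]
  [98, 93, 88, ∞, 68]
  [76, 76, 76, 76, ∞]
D(5):
  [∞, 68, 88, 68, 68]
  [67, ∞, 67, 67, 67]
  [68, 68, ∞, 68, 68]
  [98, 93, 88, ∞, 68]
  [76, 76, 76, 76, ∞]
Answer: M*[1][3] = 67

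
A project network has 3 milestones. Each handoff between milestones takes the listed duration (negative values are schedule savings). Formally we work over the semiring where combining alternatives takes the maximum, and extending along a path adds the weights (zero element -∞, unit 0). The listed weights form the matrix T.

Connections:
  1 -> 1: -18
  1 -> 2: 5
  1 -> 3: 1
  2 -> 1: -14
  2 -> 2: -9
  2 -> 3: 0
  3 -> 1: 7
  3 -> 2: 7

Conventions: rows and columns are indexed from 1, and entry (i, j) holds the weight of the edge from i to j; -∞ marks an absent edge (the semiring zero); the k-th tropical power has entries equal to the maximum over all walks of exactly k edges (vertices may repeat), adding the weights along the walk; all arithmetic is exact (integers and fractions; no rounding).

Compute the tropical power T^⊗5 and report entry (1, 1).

T^⊗2:
  [8, 8, 5]
  [7, 7, -9]
  [-7, 12, 8]
T^⊗3:
  [12, 13, 9]
  [-2, 12, 8]
  [15, 15, 12]
T^⊗4:
  [16, 17, 13]
  [15, 15, 12]
  [19, 20, 16]
T^⊗5:
  [20, 21, 17]
  [19, 20, 16]
  [23, 24, 20]
Key observation: the optimum is the walk 1->2->3->1->3->1, with weight 5 + 0 + 7 + 1 + 7 = 20.
Optimal value attained by: walk 1->2->3->1->3->1.
Answer: (T^⊗5)[1][1] = 20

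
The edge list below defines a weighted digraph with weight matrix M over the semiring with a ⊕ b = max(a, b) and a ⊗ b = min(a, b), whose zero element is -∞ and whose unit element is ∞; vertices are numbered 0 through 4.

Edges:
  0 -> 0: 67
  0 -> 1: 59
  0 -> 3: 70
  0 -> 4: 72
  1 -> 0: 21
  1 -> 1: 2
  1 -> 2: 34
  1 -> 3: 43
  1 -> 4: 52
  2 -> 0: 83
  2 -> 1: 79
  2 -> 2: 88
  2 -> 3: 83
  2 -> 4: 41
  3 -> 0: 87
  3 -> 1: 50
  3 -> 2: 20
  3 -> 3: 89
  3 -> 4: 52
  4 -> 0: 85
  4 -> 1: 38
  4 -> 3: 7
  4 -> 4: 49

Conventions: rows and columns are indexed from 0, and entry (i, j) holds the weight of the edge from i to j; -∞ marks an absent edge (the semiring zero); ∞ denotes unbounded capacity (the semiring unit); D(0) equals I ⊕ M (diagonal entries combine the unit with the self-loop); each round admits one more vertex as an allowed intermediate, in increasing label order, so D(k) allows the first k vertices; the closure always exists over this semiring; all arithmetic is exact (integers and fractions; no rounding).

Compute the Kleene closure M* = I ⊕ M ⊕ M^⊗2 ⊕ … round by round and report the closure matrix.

D(0):
  [∞, 59, -∞, 70, 72]
  [21, ∞, 34, 43, 52]
  [83, 79, ∞, 83, 41]
  [87, 50, 20, ∞, 52]
  [85, 38, -∞, 7, ∞]
D(1):
  [∞, 59, -∞, 70, 72]
  [21, ∞, 34, 43, 52]
  [83, 79, ∞, 83, 72]
  [87, 59, 20, ∞, 72]
  [85, 59, -∞, 70, ∞]
D(2):
  [∞, 59, 34, 70, 72]
  [21, ∞, 34, 43, 52]
  [83, 79, ∞, 83, 72]
  [87, 59, 34, ∞, 72]
  [85, 59, 34, 70, ∞]
D(3):
  [∞, 59, 34, 70, 72]
  [34, ∞, 34, 43, 52]
  [83, 79, ∞, 83, 72]
  [87, 59, 34, ∞, 72]
  [85, 59, 34, 70, ∞]
D(4):
  [∞, 59, 34, 70, 72]
  [43, ∞, 34, 43, 52]
  [83, 79, ∞, 83, 72]
  [87, 59, 34, ∞, 72]
  [85, 59, 34, 70, ∞]
D(5):
  [∞, 59, 34, 70, 72]
  [52, ∞, 34, 52, 52]
  [83, 79, ∞, 83, 72]
  [87, 59, 34, ∞, 72]
  [85, 59, 34, 70, ∞]
Answer: M* = [[∞, 59, 34, 70, 72], [52, ∞, 34, 52, 52], [83, 79, ∞, 83, 72], [87, 59, 34, ∞, 72], [85, 59, 34, 70, ∞]]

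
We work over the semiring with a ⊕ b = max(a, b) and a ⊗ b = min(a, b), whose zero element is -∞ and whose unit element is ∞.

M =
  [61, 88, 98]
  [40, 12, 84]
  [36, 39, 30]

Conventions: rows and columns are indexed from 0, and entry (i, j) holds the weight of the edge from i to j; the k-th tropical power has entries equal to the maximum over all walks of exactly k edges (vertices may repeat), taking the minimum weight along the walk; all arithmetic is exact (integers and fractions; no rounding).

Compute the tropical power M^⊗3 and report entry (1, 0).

M^⊗2:
  [61, 61, 84]
  [40, 40, 40]
  [39, 36, 39]
M^⊗3:
  [61, 61, 61]
  [40, 40, 40]
  [39, 39, 39]
Key observation: the optimum is the walk 1->0->0->0, with weight 40 min 61 min 61 = 40.
Optimal value attained by: walk 1->0->0->0.
Answer: (M^⊗3)[1][0] = 40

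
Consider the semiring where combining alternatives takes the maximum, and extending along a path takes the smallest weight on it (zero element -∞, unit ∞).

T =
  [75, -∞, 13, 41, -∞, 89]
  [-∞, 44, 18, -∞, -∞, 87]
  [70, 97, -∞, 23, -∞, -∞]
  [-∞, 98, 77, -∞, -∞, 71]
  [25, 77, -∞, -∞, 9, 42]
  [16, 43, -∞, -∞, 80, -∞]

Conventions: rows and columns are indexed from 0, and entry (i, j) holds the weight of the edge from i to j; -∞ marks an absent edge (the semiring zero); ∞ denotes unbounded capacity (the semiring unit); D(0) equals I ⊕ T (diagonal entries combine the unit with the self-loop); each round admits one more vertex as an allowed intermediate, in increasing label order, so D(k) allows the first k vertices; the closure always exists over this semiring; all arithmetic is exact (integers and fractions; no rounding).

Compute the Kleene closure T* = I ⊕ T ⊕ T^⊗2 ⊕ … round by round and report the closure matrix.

D(0):
  [∞, -∞, 13, 41, -∞, 89]
  [-∞, ∞, 18, -∞, -∞, 87]
  [70, 97, ∞, 23, -∞, -∞]
  [-∞, 98, 77, ∞, -∞, 71]
  [25, 77, -∞, -∞, ∞, 42]
  [16, 43, -∞, -∞, 80, ∞]
D(1):
  [∞, -∞, 13, 41, -∞, 89]
  [-∞, ∞, 18, -∞, -∞, 87]
  [70, 97, ∞, 41, -∞, 70]
  [-∞, 98, 77, ∞, -∞, 71]
  [25, 77, 13, 25, ∞, 42]
  [16, 43, 13, 16, 80, ∞]
D(2):
  [∞, -∞, 13, 41, -∞, 89]
  [-∞, ∞, 18, -∞, -∞, 87]
  [70, 97, ∞, 41, -∞, 87]
  [-∞, 98, 77, ∞, -∞, 87]
  [25, 77, 18, 25, ∞, 77]
  [16, 43, 18, 16, 80, ∞]
D(3):
  [∞, 13, 13, 41, -∞, 89]
  [18, ∞, 18, 18, -∞, 87]
  [70, 97, ∞, 41, -∞, 87]
  [70, 98, 77, ∞, -∞, 87]
  [25, 77, 18, 25, ∞, 77]
  [18, 43, 18, 18, 80, ∞]
D(4):
  [∞, 41, 41, 41, -∞, 89]
  [18, ∞, 18, 18, -∞, 87]
  [70, 97, ∞, 41, -∞, 87]
  [70, 98, 77, ∞, -∞, 87]
  [25, 77, 25, 25, ∞, 77]
  [18, 43, 18, 18, 80, ∞]
D(5):
  [∞, 41, 41, 41, -∞, 89]
  [18, ∞, 18, 18, -∞, 87]
  [70, 97, ∞, 41, -∞, 87]
  [70, 98, 77, ∞, -∞, 87]
  [25, 77, 25, 25, ∞, 77]
  [25, 77, 25, 25, 80, ∞]
D(6):
  [∞, 77, 41, 41, 80, 89]
  [25, ∞, 25, 25, 80, 87]
  [70, 97, ∞, 41, 80, 87]
  [70, 98, 77, ∞, 80, 87]
  [25, 77, 25, 25, ∞, 77]
  [25, 77, 25, 25, 80, ∞]
Answer: T* = [[∞, 77, 41, 41, 80, 89], [25, ∞, 25, 25, 80, 87], [70, 97, ∞, 41, 80, 87], [70, 98, 77, ∞, 80, 87], [25, 77, 25, 25, ∞, 77], [25, 77, 25, 25, 80, ∞]]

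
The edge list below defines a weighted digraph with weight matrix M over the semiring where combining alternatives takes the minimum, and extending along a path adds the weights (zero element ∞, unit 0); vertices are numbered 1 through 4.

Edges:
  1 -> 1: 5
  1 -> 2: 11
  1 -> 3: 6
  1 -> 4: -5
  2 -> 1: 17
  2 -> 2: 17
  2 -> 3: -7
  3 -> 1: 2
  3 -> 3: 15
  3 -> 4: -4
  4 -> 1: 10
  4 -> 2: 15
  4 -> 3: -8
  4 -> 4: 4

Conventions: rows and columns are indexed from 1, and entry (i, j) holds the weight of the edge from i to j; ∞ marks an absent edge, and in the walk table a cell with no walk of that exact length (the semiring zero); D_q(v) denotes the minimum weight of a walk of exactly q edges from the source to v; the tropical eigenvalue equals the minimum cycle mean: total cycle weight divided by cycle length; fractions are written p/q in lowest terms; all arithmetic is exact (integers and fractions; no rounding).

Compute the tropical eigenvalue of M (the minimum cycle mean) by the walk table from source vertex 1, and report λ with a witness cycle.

q=0: [0, ∞, ∞, ∞]
q=1: [5, 11, 6, -5]
q=2: [5, 10, -13, -1]
q=3: [-11, 14, -9, -17]
q=4: [-7, -2, -25, -16]
Optimal cycle mean attained by: cycle 3->4->3, total (-4) + (-8), length 2.
Answer: λ = -6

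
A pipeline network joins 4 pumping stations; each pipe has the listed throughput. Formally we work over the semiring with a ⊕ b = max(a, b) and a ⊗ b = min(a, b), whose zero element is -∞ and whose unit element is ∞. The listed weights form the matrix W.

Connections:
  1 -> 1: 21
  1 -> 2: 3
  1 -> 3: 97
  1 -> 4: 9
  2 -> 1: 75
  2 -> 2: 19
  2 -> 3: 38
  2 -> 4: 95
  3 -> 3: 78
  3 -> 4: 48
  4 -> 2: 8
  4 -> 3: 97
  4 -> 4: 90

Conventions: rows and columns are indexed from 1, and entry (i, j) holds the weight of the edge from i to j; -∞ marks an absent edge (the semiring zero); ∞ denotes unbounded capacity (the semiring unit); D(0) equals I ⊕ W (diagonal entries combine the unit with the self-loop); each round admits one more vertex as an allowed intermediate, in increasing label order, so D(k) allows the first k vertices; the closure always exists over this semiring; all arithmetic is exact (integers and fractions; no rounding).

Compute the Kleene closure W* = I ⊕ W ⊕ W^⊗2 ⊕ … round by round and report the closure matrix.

D(0):
  [∞, 3, 97, 9]
  [75, ∞, 38, 95]
  [-∞, -∞, ∞, 48]
  [-∞, 8, 97, ∞]
D(1):
  [∞, 3, 97, 9]
  [75, ∞, 75, 95]
  [-∞, -∞, ∞, 48]
  [-∞, 8, 97, ∞]
D(2):
  [∞, 3, 97, 9]
  [75, ∞, 75, 95]
  [-∞, -∞, ∞, 48]
  [8, 8, 97, ∞]
D(3):
  [∞, 3, 97, 48]
  [75, ∞, 75, 95]
  [-∞, -∞, ∞, 48]
  [8, 8, 97, ∞]
D(4):
  [∞, 8, 97, 48]
  [75, ∞, 95, 95]
  [8, 8, ∞, 48]
  [8, 8, 97, ∞]
Answer: W* = [[∞, 8, 97, 48], [75, ∞, 95, 95], [8, 8, ∞, 48], [8, 8, 97, ∞]]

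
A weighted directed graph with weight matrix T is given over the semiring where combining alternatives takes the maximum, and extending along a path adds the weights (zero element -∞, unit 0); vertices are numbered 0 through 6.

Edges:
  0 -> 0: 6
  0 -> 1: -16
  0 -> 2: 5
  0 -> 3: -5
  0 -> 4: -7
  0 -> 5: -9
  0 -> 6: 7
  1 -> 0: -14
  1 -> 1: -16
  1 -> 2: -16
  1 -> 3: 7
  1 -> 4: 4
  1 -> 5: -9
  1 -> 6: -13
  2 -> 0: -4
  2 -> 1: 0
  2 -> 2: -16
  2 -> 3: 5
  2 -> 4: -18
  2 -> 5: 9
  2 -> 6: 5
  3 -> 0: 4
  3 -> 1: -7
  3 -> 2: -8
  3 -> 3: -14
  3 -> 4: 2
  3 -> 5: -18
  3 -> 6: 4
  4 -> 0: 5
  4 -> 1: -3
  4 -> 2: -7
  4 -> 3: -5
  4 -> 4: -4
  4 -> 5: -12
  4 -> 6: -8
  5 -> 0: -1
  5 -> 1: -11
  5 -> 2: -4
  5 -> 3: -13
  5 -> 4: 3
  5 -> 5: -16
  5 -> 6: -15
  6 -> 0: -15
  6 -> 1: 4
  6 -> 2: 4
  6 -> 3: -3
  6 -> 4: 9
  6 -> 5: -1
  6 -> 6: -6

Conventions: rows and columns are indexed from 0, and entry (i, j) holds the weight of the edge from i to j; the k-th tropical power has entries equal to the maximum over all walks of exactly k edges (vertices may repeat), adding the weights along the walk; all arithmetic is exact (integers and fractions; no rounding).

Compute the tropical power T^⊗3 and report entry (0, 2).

T^⊗2:
  [12, 11, 11, 10, 16, 14, 13]
  [11, 1, -1, -1, 9, -7, 11]
  [9, 9, 9, 7, 14, 4, 9]
  [10, 8, 9, 1, 13, 3, 11]
  [11, -4, 10, 4, 1, 2, 12]
  [8, 0, 4, 1, -1, 5, 6]
  [14, 6, 2, 11, 8, 13, 9]
T^⊗3:
  [21, 17, 17, 18, 22, 20, 19]
  [17, 15, 16, 8, 20, 10, 18]
  [19, 13, 14, 16, 18, 18, 16]
  [18, 15, 15, 15, 20, 18, 17]
  [17, 16, 16, 15, 21, 19, 18]
  [14, 10, 13, 9, 15, 13, 15]
  [20, 13, 19, 13, 18, 11, 21]
Key observation: the optimum is the walk 0->0->0->2, with weight 6 + 6 + 5 = 17.
Optimal value attained by: walk 0->0->0->2.
Answer: (T^⊗3)[0][2] = 17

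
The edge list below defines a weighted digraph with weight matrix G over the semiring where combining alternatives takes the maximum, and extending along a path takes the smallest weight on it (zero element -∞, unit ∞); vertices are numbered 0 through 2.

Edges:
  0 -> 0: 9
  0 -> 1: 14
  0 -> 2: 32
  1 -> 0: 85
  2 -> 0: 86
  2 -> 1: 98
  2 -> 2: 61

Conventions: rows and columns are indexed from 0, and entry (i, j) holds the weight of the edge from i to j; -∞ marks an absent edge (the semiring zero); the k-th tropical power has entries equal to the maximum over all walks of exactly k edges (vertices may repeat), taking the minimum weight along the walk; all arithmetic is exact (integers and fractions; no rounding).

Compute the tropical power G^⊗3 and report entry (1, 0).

G^⊗2:
  [32, 32, 32]
  [9, 14, 32]
  [85, 61, 61]
G^⊗3:
  [32, 32, 32]
  [32, 32, 32]
  [61, 61, 61]
Key observation: the optimum is the walk 1->0->2->0, with weight 85 min 32 min 86 = 32.
Optimal value attained by: walk 1->0->2->0.
Answer: (G^⊗3)[1][0] = 32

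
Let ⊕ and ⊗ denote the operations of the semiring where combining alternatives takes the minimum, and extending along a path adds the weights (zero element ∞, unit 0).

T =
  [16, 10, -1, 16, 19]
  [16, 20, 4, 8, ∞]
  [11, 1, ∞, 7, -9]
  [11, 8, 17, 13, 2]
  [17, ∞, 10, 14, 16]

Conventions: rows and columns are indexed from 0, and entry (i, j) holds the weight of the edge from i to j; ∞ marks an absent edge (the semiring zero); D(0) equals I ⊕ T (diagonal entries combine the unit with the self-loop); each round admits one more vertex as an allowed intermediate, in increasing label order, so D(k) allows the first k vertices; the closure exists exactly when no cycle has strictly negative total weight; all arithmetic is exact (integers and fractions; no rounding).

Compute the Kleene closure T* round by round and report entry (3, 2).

D(0):
  [0, 10, -1, 16, 19]
  [16, 0, 4, 8, ∞]
  [11, 1, 0, 7, -9]
  [11, 8, 17, 0, 2]
  [17, ∞, 10, 14, 0]
D(1):
  [0, 10, -1, 16, 19]
  [16, 0, 4, 8, 35]
  [11, 1, 0, 7, -9]
  [11, 8, 10, 0, 2]
  [17, 27, 10, 14, 0]
D(2):
  [0, 10, -1, 16, 19]
  [16, 0, 4, 8, 35]
  [11, 1, 0, 7, -9]
  [11, 8, 10, 0, 2]
  [17, 27, 10, 14, 0]
D(3):
  [0, 0, -1, 6, -10]
  [15, 0, 4, 8, -5]
  [11, 1, 0, 7, -9]
  [11, 8, 10, 0, 1]
  [17, 11, 10, 14, 0]
D(4):
  [0, 0, -1, 6, -10]
  [15, 0, 4, 8, -5]
  [11, 1, 0, 7, -9]
  [11, 8, 10, 0, 1]
  [17, 11, 10, 14, 0]
D(5):
  [0, 0, -1, 4, -10]
  [12, 0, 4, 8, -5]
  [8, 1, 0, 5, -9]
  [11, 8, 10, 0, 1]
  [17, 11, 10, 14, 0]
Answer: T*[3][2] = 10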